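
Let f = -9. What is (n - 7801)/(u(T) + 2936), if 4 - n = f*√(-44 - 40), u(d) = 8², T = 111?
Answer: -2599/1000 + 3*I*√21/500 ≈ -2.599 + 0.027495*I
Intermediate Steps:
u(d) = 64
n = 4 + 18*I*√21 (n = 4 - (-9)*√(-44 - 40) = 4 - (-9)*√(-84) = 4 - (-9)*2*I*√21 = 4 - (-18)*I*√21 = 4 + 18*I*√21 ≈ 4.0 + 82.486*I)
(n - 7801)/(u(T) + 2936) = ((4 + 18*I*√21) - 7801)/(64 + 2936) = (-7797 + 18*I*√21)/3000 = (-7797 + 18*I*√21)*(1/3000) = -2599/1000 + 3*I*√21/500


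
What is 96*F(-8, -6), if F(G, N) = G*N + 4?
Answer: 4992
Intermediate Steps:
F(G, N) = 4 + G*N
96*F(-8, -6) = 96*(4 - 8*(-6)) = 96*(4 + 48) = 96*52 = 4992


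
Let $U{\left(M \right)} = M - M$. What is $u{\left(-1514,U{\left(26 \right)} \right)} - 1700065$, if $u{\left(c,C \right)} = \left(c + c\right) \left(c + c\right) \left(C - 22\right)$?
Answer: $-203413313$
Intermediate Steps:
$U{\left(M \right)} = 0$
$u{\left(c,C \right)} = 4 c^{2} \left(-22 + C\right)$ ($u{\left(c,C \right)} = 2 c 2 c \left(-22 + C\right) = 4 c^{2} \left(-22 + C\right)$)
$u{\left(-1514,U{\left(26 \right)} \right)} - 1700065 = 4 \left(-1514\right)^{2} \left(-22 + 0\right) - 1700065 = 4 \cdot 2292196 \left(-22\right) - 1700065 = -201713248 - 1700065 = -203413313$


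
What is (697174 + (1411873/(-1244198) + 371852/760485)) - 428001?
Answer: 254689243908819481/946193916030 ≈ 2.6917e+5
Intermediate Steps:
(697174 + (1411873/(-1244198) + 371852/760485)) - 428001 = (697174 + (1411873*(-1/1244198) + 371852*(1/760485))) - 428001 = (697174 + (-1411873/1244198 + 371852/760485)) - 428001 = (697174 - 611050723709/946193916030) - 428001 = 659661186163575511/946193916030 - 428001 = 254689243908819481/946193916030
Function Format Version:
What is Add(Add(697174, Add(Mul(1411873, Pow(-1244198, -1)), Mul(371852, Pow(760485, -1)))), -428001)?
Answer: Rational(254689243908819481, 946193916030) ≈ 2.6917e+5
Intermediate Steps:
Add(Add(697174, Add(Mul(1411873, Pow(-1244198, -1)), Mul(371852, Pow(760485, -1)))), -428001) = Add(Add(697174, Add(Mul(1411873, Rational(-1, 1244198)), Mul(371852, Rational(1, 760485)))), -428001) = Add(Add(697174, Add(Rational(-1411873, 1244198), Rational(371852, 760485))), -428001) = Add(Add(697174, Rational(-611050723709, 946193916030)), -428001) = Add(Rational(659661186163575511, 946193916030), -428001) = Rational(254689243908819481, 946193916030)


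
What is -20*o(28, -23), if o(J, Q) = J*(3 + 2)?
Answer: -2800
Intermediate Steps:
o(J, Q) = 5*J (o(J, Q) = J*5 = 5*J)
-20*o(28, -23) = -100*28 = -20*140 = -2800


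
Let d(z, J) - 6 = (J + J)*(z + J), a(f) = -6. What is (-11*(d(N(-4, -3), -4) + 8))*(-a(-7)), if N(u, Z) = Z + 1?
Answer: -4092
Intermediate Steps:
N(u, Z) = 1 + Z
d(z, J) = 6 + 2*J*(J + z) (d(z, J) = 6 + (J + J)*(z + J) = 6 + (2*J)*(J + z) = 6 + 2*J*(J + z))
(-11*(d(N(-4, -3), -4) + 8))*(-a(-7)) = (-11*((6 + 2*(-4)² + 2*(-4)*(1 - 3)) + 8))*(-1*(-6)) = -11*((6 + 2*16 + 2*(-4)*(-2)) + 8)*6 = -11*((6 + 32 + 16) + 8)*6 = -11*(54 + 8)*6 = -11*62*6 = -682*6 = -4092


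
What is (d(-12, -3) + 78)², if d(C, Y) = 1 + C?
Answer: 4489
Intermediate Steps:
(d(-12, -3) + 78)² = ((1 - 12) + 78)² = (-11 + 78)² = 67² = 4489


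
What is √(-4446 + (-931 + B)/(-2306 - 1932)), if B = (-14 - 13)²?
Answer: I*√19963041787/2119 ≈ 66.678*I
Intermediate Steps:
B = 729 (B = (-27)² = 729)
√(-4446 + (-931 + B)/(-2306 - 1932)) = √(-4446 + (-931 + 729)/(-2306 - 1932)) = √(-4446 - 202/(-4238)) = √(-4446 - 202*(-1/4238)) = √(-4446 + 101/2119) = √(-9420973/2119) = I*√19963041787/2119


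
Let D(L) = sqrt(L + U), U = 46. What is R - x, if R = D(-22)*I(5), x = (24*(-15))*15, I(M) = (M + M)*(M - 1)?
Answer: 5400 + 80*sqrt(6) ≈ 5596.0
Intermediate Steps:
I(M) = 2*M*(-1 + M) (I(M) = (2*M)*(-1 + M) = 2*M*(-1 + M))
D(L) = sqrt(46 + L) (D(L) = sqrt(L + 46) = sqrt(46 + L))
x = -5400 (x = -360*15 = -5400)
R = 80*sqrt(6) (R = sqrt(46 - 22)*(2*5*(-1 + 5)) = sqrt(24)*(2*5*4) = (2*sqrt(6))*40 = 80*sqrt(6) ≈ 195.96)
R - x = 80*sqrt(6) - 1*(-5400) = 80*sqrt(6) + 5400 = 5400 + 80*sqrt(6)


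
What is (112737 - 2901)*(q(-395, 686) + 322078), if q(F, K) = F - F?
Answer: 35375759208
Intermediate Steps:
q(F, K) = 0
(112737 - 2901)*(q(-395, 686) + 322078) = (112737 - 2901)*(0 + 322078) = 109836*322078 = 35375759208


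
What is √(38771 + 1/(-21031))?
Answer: 10*√171485280799/21031 ≈ 196.90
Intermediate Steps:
√(38771 + 1/(-21031)) = √(38771 - 1/21031) = √(815392900/21031) = 10*√171485280799/21031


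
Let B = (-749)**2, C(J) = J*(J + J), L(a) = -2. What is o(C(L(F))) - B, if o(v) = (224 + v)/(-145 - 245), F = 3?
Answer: -109395311/195 ≈ -5.6100e+5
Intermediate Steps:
C(J) = 2*J**2 (C(J) = J*(2*J) = 2*J**2)
o(v) = -112/195 - v/390 (o(v) = (224 + v)/(-390) = (224 + v)*(-1/390) = -112/195 - v/390)
B = 561001
o(C(L(F))) - B = (-112/195 - (-2)**2/195) - 1*561001 = (-112/195 - 4/195) - 561001 = -116/195 - 561001 = -109395311/195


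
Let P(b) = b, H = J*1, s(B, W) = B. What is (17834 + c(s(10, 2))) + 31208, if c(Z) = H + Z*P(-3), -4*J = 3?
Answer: 196045/4 ≈ 49011.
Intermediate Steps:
J = -¾ (J = -¼*3 = -¾ ≈ -0.75000)
H = -¾ (H = -¾*1 = -¾ ≈ -0.75000)
c(Z) = -¾ - 3*Z (c(Z) = -¾ + Z*(-3) = -¾ - 3*Z)
(17834 + c(s(10, 2))) + 31208 = (17834 + (-¾ - 3*10)) + 31208 = (17834 + (-¾ - 30)) + 31208 = (17834 - 123/4) + 31208 = 71213/4 + 31208 = 196045/4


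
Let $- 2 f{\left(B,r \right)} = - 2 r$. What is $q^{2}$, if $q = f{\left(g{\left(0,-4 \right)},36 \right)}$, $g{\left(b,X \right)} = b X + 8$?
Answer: $1296$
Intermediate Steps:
$g{\left(b,X \right)} = 8 + X b$ ($g{\left(b,X \right)} = X b + 8 = 8 + X b$)
$f{\left(B,r \right)} = r$ ($f{\left(B,r \right)} = - \frac{\left(-2\right) r}{2} = r$)
$q = 36$
$q^{2} = 36^{2} = 1296$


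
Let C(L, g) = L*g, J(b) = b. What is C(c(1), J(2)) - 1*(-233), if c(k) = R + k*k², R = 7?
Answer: 249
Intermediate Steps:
c(k) = 7 + k³ (c(k) = 7 + k*k² = 7 + k³)
C(c(1), J(2)) - 1*(-233) = (7 + 1³)*2 - 1*(-233) = (7 + 1)*2 + 233 = 8*2 + 233 = 16 + 233 = 249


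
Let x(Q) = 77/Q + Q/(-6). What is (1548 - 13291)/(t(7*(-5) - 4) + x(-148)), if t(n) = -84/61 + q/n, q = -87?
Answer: -4134616356/8802341 ≈ -469.72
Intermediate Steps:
x(Q) = 77/Q - Q/6 (x(Q) = 77/Q + Q*(-⅙) = 77/Q - Q/6)
t(n) = -84/61 - 87/n
(1548 - 13291)/(t(7*(-5) - 4) + x(-148)) = (1548 - 13291)/((-84/61 - 87/(7*(-5) - 4)) + (77/(-148) - ⅙*(-148))) = -11743/((-84/61 - 87/(-35 - 4)) + (77*(-1/148) + 74/3)) = -11743/((-84/61 - 87/(-39)) + (-77/148 + 74/3)) = -11743/((-84/61 - 87*(-1/39)) + 10721/444) = -11743/((-84/61 + 29/13) + 10721/444) = -11743/(677/793 + 10721/444) = -11743/8802341/352092 = -11743*352092/8802341 = -4134616356/8802341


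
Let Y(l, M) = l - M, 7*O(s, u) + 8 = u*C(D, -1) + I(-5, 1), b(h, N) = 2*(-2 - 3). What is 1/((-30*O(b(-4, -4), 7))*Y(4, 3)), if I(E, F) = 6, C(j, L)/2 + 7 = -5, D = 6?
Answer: 7/5100 ≈ 0.0013725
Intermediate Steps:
b(h, N) = -10 (b(h, N) = 2*(-5) = -10)
C(j, L) = -24 (C(j, L) = -14 + 2*(-5) = -14 - 10 = -24)
O(s, u) = -2/7 - 24*u/7 (O(s, u) = -8/7 + (u*(-24) + 6)/7 = -8/7 + (-24*u + 6)/7 = -8/7 + (6 - 24*u)/7 = -8/7 + (6/7 - 24*u/7) = -2/7 - 24*u/7)
1/((-30*O(b(-4, -4), 7))*Y(4, 3)) = 1/((-30*(-2/7 - 24/7*7))*(4 - 1*3)) = 1/((-30*(-2/7 - 24))*(4 - 3)) = 1/(-30*(-170/7)*1) = 1/((5100/7)*1) = 1/(5100/7) = 7/5100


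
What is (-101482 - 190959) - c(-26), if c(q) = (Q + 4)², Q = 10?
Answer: -292637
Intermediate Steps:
c(q) = 196 (c(q) = (10 + 4)² = 14² = 196)
(-101482 - 190959) - c(-26) = (-101482 - 190959) - 1*196 = -292441 - 196 = -292637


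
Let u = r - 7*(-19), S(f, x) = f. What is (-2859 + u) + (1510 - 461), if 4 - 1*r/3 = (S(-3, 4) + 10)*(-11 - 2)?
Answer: -1392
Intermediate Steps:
r = 285 (r = 12 - 3*(-3 + 10)*(-11 - 2) = 12 - 21*(-13) = 12 - 3*(-91) = 12 + 273 = 285)
u = 418 (u = 285 - 7*(-19) = 285 + 133 = 418)
(-2859 + u) + (1510 - 461) = (-2859 + 418) + (1510 - 461) = -2441 + 1049 = -1392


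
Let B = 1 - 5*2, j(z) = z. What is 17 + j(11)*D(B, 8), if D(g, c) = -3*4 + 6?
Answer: -49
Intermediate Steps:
B = -9 (B = 1 - 10 = -9)
D(g, c) = -6 (D(g, c) = -12 + 6 = -6)
17 + j(11)*D(B, 8) = 17 + 11*(-6) = 17 - 66 = -49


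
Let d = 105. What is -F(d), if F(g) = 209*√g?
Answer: -209*√105 ≈ -2141.6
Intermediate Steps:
-F(d) = -209*√105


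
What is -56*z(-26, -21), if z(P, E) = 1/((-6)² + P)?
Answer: -28/5 ≈ -5.6000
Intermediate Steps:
z(P, E) = 1/(36 + P)
-56*z(-26, -21) = -56/(36 - 26) = -56/10 = -56*⅒ = -28/5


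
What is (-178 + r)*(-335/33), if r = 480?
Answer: -101170/33 ≈ -3065.8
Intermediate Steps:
(-178 + r)*(-335/33) = (-178 + 480)*(-335/33) = 302*(-335*1/33) = 302*(-335/33) = -101170/33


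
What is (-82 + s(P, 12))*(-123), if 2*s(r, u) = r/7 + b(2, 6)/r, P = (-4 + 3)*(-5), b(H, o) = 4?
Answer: 699501/70 ≈ 9992.9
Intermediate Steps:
P = 5 (P = -1*(-5) = 5)
s(r, u) = 2/r + r/14 (s(r, u) = (r/7 + 4/r)/2 = (4/r + r/7)/2 = 2/r + r/14)
(-82 + s(P, 12))*(-123) = (-82 + (2/5 + (1/14)*5))*(-123) = (-82 + (2*(⅕) + 5/14))*(-123) = (-82 + (⅖ + 5/14))*(-123) = (-82 + 53/70)*(-123) = -5687/70*(-123) = 699501/70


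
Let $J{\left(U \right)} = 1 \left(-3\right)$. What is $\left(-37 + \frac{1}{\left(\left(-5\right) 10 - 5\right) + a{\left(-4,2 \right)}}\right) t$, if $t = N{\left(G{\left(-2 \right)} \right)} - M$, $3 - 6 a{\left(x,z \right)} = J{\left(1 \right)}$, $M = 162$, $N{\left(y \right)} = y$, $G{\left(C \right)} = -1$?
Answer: $\frac{325837}{54} \approx 6034.0$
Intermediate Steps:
$J{\left(U \right)} = -3$
$a{\left(x,z \right)} = 1$ ($a{\left(x,z \right)} = \frac{1}{2} - - \frac{1}{2} = \frac{1}{2} + \frac{1}{2} = 1$)
$t = -163$ ($t = -1 - 162 = -163$)
$\left(-37 + \frac{1}{\left(\left(-5\right) 10 - 5\right) + a{\left(-4,2 \right)}}\right) t = \left(-37 + \frac{1}{\left(\left(-5\right) 10 - 5\right) + 1}\right) \left(-163\right) = \left(-37 + \frac{1}{\left(-50 - 5\right) + 1}\right) \left(-163\right) = \left(-37 + \frac{1}{-55 + 1}\right) \left(-163\right) = \left(-37 + \frac{1}{-54}\right) \left(-163\right) = \left(-37 - \frac{1}{54}\right) \left(-163\right) = \left(- \frac{1999}{54}\right) \left(-163\right) = \frac{325837}{54}$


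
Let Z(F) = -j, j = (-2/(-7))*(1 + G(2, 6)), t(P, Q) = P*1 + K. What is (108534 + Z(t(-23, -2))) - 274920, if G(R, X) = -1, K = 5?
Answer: -166386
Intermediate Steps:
t(P, Q) = 5 + P (t(P, Q) = P*1 + 5 = P + 5 = 5 + P)
j = 0 (j = (-2/(-7))*(1 - 1) = -2*(-⅐)*0 = (2/7)*0 = 0)
Z(F) = 0 (Z(F) = -1*0 = 0)
(108534 + Z(t(-23, -2))) - 274920 = (108534 + 0) - 274920 = 108534 - 274920 = -166386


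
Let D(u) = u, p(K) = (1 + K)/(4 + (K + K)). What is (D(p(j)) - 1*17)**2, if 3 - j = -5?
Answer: 109561/400 ≈ 273.90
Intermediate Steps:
j = 8 (j = 3 - 1*(-5) = 3 + 5 = 8)
p(K) = (1 + K)/(4 + 2*K)
(D(p(j)) - 1*17)**2 = ((1 + 8)/(2*(2 + 8)) - 1*17)**2 = ((1/2)*9/10 - 17)**2 = ((1/2)*(1/10)*9 - 17)**2 = (9/20 - 17)**2 = (-331/20)**2 = 109561/400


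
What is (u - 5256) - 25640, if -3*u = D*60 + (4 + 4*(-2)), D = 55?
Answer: -95984/3 ≈ -31995.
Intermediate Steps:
u = -3296/3 (u = -(55*60 + (4 + 4*(-2)))/3 = -(3300 + (4 - 8))/3 = -(3300 - 4)/3 = -1/3*3296 = -3296/3 ≈ -1098.7)
(u - 5256) - 25640 = (-3296/3 - 5256) - 25640 = -19064/3 - 25640 = -95984/3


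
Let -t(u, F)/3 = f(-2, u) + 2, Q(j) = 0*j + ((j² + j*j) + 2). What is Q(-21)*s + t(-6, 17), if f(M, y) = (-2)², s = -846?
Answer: -747882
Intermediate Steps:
f(M, y) = 4
Q(j) = 2 + 2*j² (Q(j) = 0 + ((j² + j²) + 2) = 0 + (2*j² + 2) = 0 + (2 + 2*j²) = 2 + 2*j²)
t(u, F) = -18 (t(u, F) = -3*(4 + 2) = -3*6 = -18)
Q(-21)*s + t(-6, 17) = (2 + 2*(-21)²)*(-846) - 18 = (2 + 2*441)*(-846) - 18 = (2 + 882)*(-846) - 18 = 884*(-846) - 18 = -747864 - 18 = -747882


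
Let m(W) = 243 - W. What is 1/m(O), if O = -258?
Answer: 1/501 ≈ 0.0019960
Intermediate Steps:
1/m(O) = 1/(243 - 1*(-258)) = 1/(243 + 258) = 1/501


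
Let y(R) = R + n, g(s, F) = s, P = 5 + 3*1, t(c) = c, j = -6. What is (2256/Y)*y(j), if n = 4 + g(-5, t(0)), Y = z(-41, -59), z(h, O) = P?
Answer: -1974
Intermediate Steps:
P = 8 (P = 5 + 3 = 8)
z(h, O) = 8
Y = 8
n = -1 (n = 4 - 5 = -1)
y(R) = -1 + R (y(R) = R - 1 = -1 + R)
(2256/Y)*y(j) = (2256/8)*(-1 - 6) = (2256*(⅛))*(-7) = 282*(-7) = -1974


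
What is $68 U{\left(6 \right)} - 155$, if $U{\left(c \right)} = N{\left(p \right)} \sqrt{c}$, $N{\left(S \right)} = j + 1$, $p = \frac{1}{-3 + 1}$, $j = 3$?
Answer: $-155 + 272 \sqrt{6} \approx 511.26$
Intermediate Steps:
$p = - \frac{1}{2}$ ($p = \frac{1}{-2} = - \frac{1}{2} \approx -0.5$)
$N{\left(S \right)} = 4$ ($N{\left(S \right)} = 3 + 1 = 4$)
$U{\left(c \right)} = 4 \sqrt{c}$
$68 U{\left(6 \right)} - 155 = 68 \cdot 4 \sqrt{6} - 155 = 272 \sqrt{6} - 155 = -155 + 272 \sqrt{6}$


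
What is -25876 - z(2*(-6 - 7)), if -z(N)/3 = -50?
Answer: -26026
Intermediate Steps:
z(N) = 150 (z(N) = -3*(-50) = 150)
-25876 - z(2*(-6 - 7)) = -25876 - 1*150 = -25876 - 150 = -26026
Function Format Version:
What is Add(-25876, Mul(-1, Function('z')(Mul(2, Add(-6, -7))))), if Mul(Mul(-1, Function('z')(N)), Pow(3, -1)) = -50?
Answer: -26026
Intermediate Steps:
Function('z')(N) = 150 (Function('z')(N) = Mul(-3, -50) = 150)
Add(-25876, Mul(-1, Function('z')(Mul(2, Add(-6, -7))))) = Add(-25876, Mul(-1, 150)) = Add(-25876, -150) = -26026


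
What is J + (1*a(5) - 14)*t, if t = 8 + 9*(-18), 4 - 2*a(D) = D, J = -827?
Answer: 1406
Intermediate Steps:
a(D) = 2 - D/2
t = -154 (t = 8 - 162 = -154)
J + (1*a(5) - 14)*t = -827 + (1*(2 - ½*5) - 14)*(-154) = -827 + (1*(2 - 5/2) - 14)*(-154) = -827 + (1*(-½) - 14)*(-154) = -827 + (-½ - 14)*(-154) = -827 - 29/2*(-154) = -827 + 2233 = 1406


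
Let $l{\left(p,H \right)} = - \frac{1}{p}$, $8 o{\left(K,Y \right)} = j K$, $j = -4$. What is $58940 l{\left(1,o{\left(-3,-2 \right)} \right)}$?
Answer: $-58940$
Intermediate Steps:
$o{\left(K,Y \right)} = - \frac{K}{2}$ ($o{\left(K,Y \right)} = \frac{\left(-4\right) K}{8} = - \frac{K}{2}$)
$58940 l{\left(1,o{\left(-3,-2 \right)} \right)} = 58940 \left(- 1^{-1}\right) = 58940 \left(\left(-1\right) 1\right) = 58940 \left(-1\right) = -58940$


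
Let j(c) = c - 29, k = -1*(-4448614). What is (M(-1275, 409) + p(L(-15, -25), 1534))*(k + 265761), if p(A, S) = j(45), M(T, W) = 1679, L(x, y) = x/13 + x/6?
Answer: 7990865625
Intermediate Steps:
L(x, y) = 19*x/78 (L(x, y) = x*(1/13) + x*(1/6) = x/13 + x/6 = 19*x/78)
k = 4448614
j(c) = -29 + c
p(A, S) = 16 (p(A, S) = -29 + 45 = 16)
(M(-1275, 409) + p(L(-15, -25), 1534))*(k + 265761) = (1679 + 16)*(4448614 + 265761) = 1695*4714375 = 7990865625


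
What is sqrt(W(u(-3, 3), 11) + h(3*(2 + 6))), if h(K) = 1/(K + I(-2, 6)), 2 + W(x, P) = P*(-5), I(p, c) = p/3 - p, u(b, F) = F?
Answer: 3*I*sqrt(9139)/38 ≈ 7.5472*I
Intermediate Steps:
I(p, c) = -2*p/3 (I(p, c) = p*(1/3) - p = p/3 - p = -2*p/3)
W(x, P) = -2 - 5*P (W(x, P) = -2 + P*(-5) = -2 - 5*P)
h(K) = 1/(4/3 + K) (h(K) = 1/(K - 2/3*(-2)) = 1/(K + 4/3) = 1/(4/3 + K))
sqrt(W(u(-3, 3), 11) + h(3*(2 + 6))) = sqrt((-2 - 5*11) + 3/(4 + 3*(3*(2 + 6)))) = sqrt((-2 - 55) + 3/(4 + 3*(3*8))) = sqrt(-57 + 3/(4 + 3*24)) = sqrt(-57 + 3/(4 + 72)) = sqrt(-57 + 3/76) = sqrt(-4329/76) = 3*I*sqrt(9139)/38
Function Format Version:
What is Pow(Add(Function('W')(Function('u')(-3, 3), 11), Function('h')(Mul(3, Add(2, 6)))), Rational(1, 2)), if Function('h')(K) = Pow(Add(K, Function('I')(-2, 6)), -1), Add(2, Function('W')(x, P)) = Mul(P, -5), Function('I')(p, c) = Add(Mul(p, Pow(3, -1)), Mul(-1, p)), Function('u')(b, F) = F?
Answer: Mul(Rational(3, 38), I, Pow(9139, Rational(1, 2))) ≈ Mul(7.5472, I)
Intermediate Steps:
Function('I')(p, c) = Mul(Rational(-2, 3), p) (Function('I')(p, c) = Add(Mul(p, Rational(1, 3)), Mul(-1, p)) = Add(Mul(Rational(1, 3), p), Mul(-1, p)) = Mul(Rational(-2, 3), p))
Function('W')(x, P) = Add(-2, Mul(-5, P)) (Function('W')(x, P) = Add(-2, Mul(P, -5)) = Add(-2, Mul(-5, P)))
Function('h')(K) = Pow(Add(Rational(4, 3), K), -1) (Function('h')(K) = Pow(Add(K, Mul(Rational(-2, 3), -2)), -1) = Pow(Add(K, Rational(4, 3)), -1) = Pow(Add(Rational(4, 3), K), -1))
Pow(Add(Function('W')(Function('u')(-3, 3), 11), Function('h')(Mul(3, Add(2, 6)))), Rational(1, 2)) = Pow(Add(Add(-2, Mul(-5, 11)), Mul(3, Pow(Add(4, Mul(3, Mul(3, Add(2, 6)))), -1))), Rational(1, 2)) = Pow(Add(Add(-2, -55), Mul(3, Pow(Add(4, Mul(3, Mul(3, 8))), -1))), Rational(1, 2)) = Pow(Add(-57, Mul(3, Pow(Add(4, Mul(3, 24)), -1))), Rational(1, 2)) = Pow(Add(-57, Mul(3, Pow(Add(4, 72), -1))), Rational(1, 2)) = Pow(Add(-57, Mul(3, Pow(76, -1))), Rational(1, 2)) = Pow(Add(-57, Mul(3, Rational(1, 76))), Rational(1, 2)) = Pow(Add(-57, Rational(3, 76)), Rational(1, 2)) = Pow(Rational(-4329, 76), Rational(1, 2)) = Mul(Rational(3, 38), I, Pow(9139, Rational(1, 2)))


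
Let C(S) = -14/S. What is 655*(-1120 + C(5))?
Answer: -735434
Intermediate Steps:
655*(-1120 + C(5)) = 655*(-1120 - 14/5) = 655*(-5614/5) = -735434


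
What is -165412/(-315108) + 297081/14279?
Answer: 23993629424/1124856783 ≈ 21.330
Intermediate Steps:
-165412/(-315108) + 297081/14279 = -165412*(-1/315108) + 297081*(1/14279) = 41353/78777 + 297081/14279 = 23993629424/1124856783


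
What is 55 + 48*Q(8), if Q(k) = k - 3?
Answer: 295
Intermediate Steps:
Q(k) = -3 + k
55 + 48*Q(8) = 55 + 48*(-3 + 8) = 55 + 48*5 = 55 + 240 = 295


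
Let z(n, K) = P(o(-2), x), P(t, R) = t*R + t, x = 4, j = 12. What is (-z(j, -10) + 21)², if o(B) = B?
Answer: 961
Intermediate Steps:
P(t, R) = t + R*t (P(t, R) = R*t + t = t + R*t)
z(n, K) = -10 (z(n, K) = -2*(1 + 4) = -2*5 = -10)
(-z(j, -10) + 21)² = (-1*(-10) + 21)² = (10 + 21)² = 31² = 961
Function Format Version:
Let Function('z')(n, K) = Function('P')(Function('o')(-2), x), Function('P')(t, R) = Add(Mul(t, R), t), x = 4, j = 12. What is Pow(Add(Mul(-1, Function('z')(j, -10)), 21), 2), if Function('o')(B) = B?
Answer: 961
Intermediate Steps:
Function('P')(t, R) = Add(t, Mul(R, t)) (Function('P')(t, R) = Add(Mul(R, t), t) = Add(t, Mul(R, t)))
Function('z')(n, K) = -10 (Function('z')(n, K) = Mul(-2, Add(1, 4)) = Mul(-2, 5) = -10)
Pow(Add(Mul(-1, Function('z')(j, -10)), 21), 2) = Pow(Add(Mul(-1, -10), 21), 2) = Pow(Add(10, 21), 2) = Pow(31, 2) = 961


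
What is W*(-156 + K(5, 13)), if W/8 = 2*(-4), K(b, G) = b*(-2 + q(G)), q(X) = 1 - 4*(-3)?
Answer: 6464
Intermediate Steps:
q(X) = 13 (q(X) = 1 + 12 = 13)
K(b, G) = 11*b (K(b, G) = b*(-2 + 13) = b*11 = 11*b)
W = -64 (W = 8*(2*(-4)) = 8*(-8) = -64)
W*(-156 + K(5, 13)) = -64*(-156 + 11*5) = -64*(-156 + 55) = -64*(-101) = 6464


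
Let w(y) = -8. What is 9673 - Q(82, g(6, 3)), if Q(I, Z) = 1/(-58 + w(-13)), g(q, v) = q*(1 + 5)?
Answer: 638419/66 ≈ 9673.0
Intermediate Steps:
g(q, v) = 6*q (g(q, v) = q*6 = 6*q)
Q(I, Z) = -1/66 (Q(I, Z) = 1/(-58 - 8) = 1/(-66) = -1/66)
9673 - Q(82, g(6, 3)) = 9673 - 1*(-1/66) = 9673 + 1/66 = 638419/66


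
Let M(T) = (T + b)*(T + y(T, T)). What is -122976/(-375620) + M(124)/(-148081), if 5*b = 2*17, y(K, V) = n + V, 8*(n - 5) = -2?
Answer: 413751753/3973013230 ≈ 0.10414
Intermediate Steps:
n = 19/4 (n = 5 + (⅛)*(-2) = 5 - ¼ = 19/4 ≈ 4.7500)
y(K, V) = 19/4 + V
b = 34/5 (b = (2*17)/5 = (⅕)*34 = 34/5 ≈ 6.8000)
M(T) = (19/4 + 2*T)*(34/5 + T) (M(T) = (T + 34/5)*(T + (19/4 + T)) = (34/5 + T)*(19/4 + 2*T) = (19/4 + 2*T)*(34/5 + T))
-122976/(-375620) + M(124)/(-148081) = -122976/(-375620) + (323/10 + 2*124² + (367/20)*124)/(-148081) = -122976*(-1/375620) + (323/10 + 2*15376 + 11377/5)*(-1/148081) = 4392/13415 + (323/10 + 30752 + 11377/5)*(-1/148081) = 4392/13415 + (330597/10)*(-1/148081) = 4392/13415 - 330597/1480810 = 413751753/3973013230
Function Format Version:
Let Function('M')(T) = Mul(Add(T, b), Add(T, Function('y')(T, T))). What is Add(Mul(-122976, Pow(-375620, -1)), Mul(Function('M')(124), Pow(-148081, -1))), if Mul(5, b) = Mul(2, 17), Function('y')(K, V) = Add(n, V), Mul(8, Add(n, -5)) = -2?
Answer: Rational(413751753, 3973013230) ≈ 0.10414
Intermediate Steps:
n = Rational(19, 4) (n = Add(5, Mul(Rational(1, 8), -2)) = Add(5, Rational(-1, 4)) = Rational(19, 4) ≈ 4.7500)
Function('y')(K, V) = Add(Rational(19, 4), V)
b = Rational(34, 5) (b = Mul(Rational(1, 5), Mul(2, 17)) = Mul(Rational(1, 5), 34) = Rational(34, 5) ≈ 6.8000)
Function('M')(T) = Mul(Add(Rational(19, 4), Mul(2, T)), Add(Rational(34, 5), T)) (Function('M')(T) = Mul(Add(T, Rational(34, 5)), Add(T, Add(Rational(19, 4), T))) = Mul(Add(Rational(34, 5), T), Add(Rational(19, 4), Mul(2, T))) = Mul(Add(Rational(19, 4), Mul(2, T)), Add(Rational(34, 5), T)))
Add(Mul(-122976, Pow(-375620, -1)), Mul(Function('M')(124), Pow(-148081, -1))) = Add(Mul(-122976, Pow(-375620, -1)), Mul(Add(Rational(323, 10), Mul(2, Pow(124, 2)), Mul(Rational(367, 20), 124)), Pow(-148081, -1))) = Add(Mul(-122976, Rational(-1, 375620)), Mul(Add(Rational(323, 10), Mul(2, 15376), Rational(11377, 5)), Rational(-1, 148081))) = Add(Rational(4392, 13415), Mul(Add(Rational(323, 10), 30752, Rational(11377, 5)), Rational(-1, 148081))) = Add(Rational(4392, 13415), Mul(Rational(330597, 10), Rational(-1, 148081))) = Add(Rational(4392, 13415), Rational(-330597, 1480810)) = Rational(413751753, 3973013230)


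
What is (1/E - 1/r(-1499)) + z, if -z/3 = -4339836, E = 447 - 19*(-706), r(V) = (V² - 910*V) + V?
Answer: 651399246336917427/50032554712 ≈ 1.3020e+7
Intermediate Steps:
r(V) = V² - 909*V
E = 13861 (E = 447 + 13414 = 13861)
z = 13019508 (z = -3*(-4339836) = 13019508)
(1/E - 1/r(-1499)) + z = (1/13861 - 1/((-1499*(-909 - 1499)))) + 13019508 = (1/13861 - 1/((-1499*(-2408)))) + 13019508 = (1/13861 - 1/3609592) + 13019508 = 3595731/50032554712 + 13019508 = 651399246336917427/50032554712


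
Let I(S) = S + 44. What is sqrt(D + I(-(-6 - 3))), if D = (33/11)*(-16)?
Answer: sqrt(5) ≈ 2.2361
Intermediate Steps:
I(S) = 44 + S
D = -48 (D = ((1/11)*33)*(-16) = 3*(-16) = -48)
sqrt(D + I(-(-6 - 3))) = sqrt(-48 + (44 - (-6 - 3))) = sqrt(-48 + (44 - 1*(-9))) = sqrt(-48 + (44 + 9)) = sqrt(-48 + 53) = sqrt(5)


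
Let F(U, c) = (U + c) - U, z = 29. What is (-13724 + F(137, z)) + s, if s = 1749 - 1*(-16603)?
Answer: 4657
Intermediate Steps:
s = 18352 (s = 1749 + 16603 = 18352)
F(U, c) = c
(-13724 + F(137, z)) + s = (-13724 + 29) + 18352 = -13695 + 18352 = 4657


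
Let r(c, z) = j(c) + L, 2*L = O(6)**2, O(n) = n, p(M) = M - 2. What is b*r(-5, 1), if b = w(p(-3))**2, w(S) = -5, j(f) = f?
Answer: 325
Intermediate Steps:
p(M) = -2 + M
L = 18 (L = (1/2)*6**2 = (1/2)*36 = 18)
b = 25 (b = (-5)**2 = 25)
r(c, z) = 18 + c (r(c, z) = c + 18 = 18 + c)
b*r(-5, 1) = 25*(18 - 5) = 25*13 = 325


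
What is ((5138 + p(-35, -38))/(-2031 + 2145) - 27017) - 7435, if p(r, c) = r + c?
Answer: -3922463/114 ≈ -34408.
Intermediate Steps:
p(r, c) = c + r
((5138 + p(-35, -38))/(-2031 + 2145) - 27017) - 7435 = ((5138 + (-38 - 35))/(-2031 + 2145) - 27017) - 7435 = ((5138 - 73)/114 - 27017) - 7435 = (5065*(1/114) - 27017) - 7435 = (5065/114 - 27017) - 7435 = -3074873/114 - 7435 = -3922463/114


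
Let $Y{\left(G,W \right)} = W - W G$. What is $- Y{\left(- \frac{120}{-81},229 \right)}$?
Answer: $\frac{2977}{27} \approx 110.26$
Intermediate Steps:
$Y{\left(G,W \right)} = W - G W$
$- Y{\left(- \frac{120}{-81},229 \right)} = - 229 \left(1 - - \frac{120}{-81}\right) = - 229 \left(1 - \left(-120\right) \left(- \frac{1}{81}\right)\right) = - 229 \left(1 - \frac{40}{27}\right) = - \frac{229 \left(-13\right)}{27} = \left(-1\right) \left(- \frac{2977}{27}\right) = \frac{2977}{27}$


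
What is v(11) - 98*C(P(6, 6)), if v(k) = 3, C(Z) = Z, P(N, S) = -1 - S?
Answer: 689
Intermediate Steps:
v(11) - 98*C(P(6, 6)) = 3 - 98*(-1 - 1*6) = 3 - 98*(-1 - 6) = 3 - 98*(-7) = 3 + 686 = 689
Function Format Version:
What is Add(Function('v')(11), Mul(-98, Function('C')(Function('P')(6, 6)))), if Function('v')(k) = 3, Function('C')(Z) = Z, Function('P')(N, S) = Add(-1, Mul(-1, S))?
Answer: 689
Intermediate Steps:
Add(Function('v')(11), Mul(-98, Function('C')(Function('P')(6, 6)))) = Add(3, Mul(-98, Add(-1, Mul(-1, 6)))) = Add(3, Mul(-98, Add(-1, -6))) = Add(3, Mul(-98, -7)) = Add(3, 686) = 689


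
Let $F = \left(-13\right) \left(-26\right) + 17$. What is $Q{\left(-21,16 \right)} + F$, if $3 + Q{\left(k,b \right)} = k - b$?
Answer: $315$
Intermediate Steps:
$Q{\left(k,b \right)} = -3 + k - b$ ($Q{\left(k,b \right)} = -3 - \left(b - k\right) = -3 + k - b$)
$F = 355$ ($F = 338 + 17 = 355$)
$Q{\left(-21,16 \right)} + F = \left(-3 - 21 - 16\right) + 355 = -40 + 355 = 315$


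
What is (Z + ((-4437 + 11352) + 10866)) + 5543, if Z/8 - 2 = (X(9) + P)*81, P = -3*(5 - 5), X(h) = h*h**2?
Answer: 495732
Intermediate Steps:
X(h) = h**3
P = 0 (P = -3*0 = 0)
Z = 472408 (Z = 16 + 8*((9**3 + 0)*81) = 16 + 8*((729 + 0)*81) = 16 + 8*(729*81) = 16 + 8*59049 = 16 + 472392 = 472408)
(Z + ((-4437 + 11352) + 10866)) + 5543 = (472408 + ((-4437 + 11352) + 10866)) + 5543 = (472408 + (6915 + 10866)) + 5543 = (472408 + 17781) + 5543 = 490189 + 5543 = 495732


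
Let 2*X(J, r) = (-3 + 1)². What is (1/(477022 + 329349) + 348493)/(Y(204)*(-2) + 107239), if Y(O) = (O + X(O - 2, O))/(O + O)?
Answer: 28663494188208/8820307750025 ≈ 3.2497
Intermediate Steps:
X(J, r) = 2 (X(J, r) = (-3 + 1)²/2 = (½)*(-2)² = (½)*4 = 2)
Y(O) = (2 + O)/(2*O) (Y(O) = (O + 2)/(O + O) = (2 + O)/((2*O)) = (2 + O)*(1/(2*O)) = (2 + O)/(2*O))
(1/(477022 + 329349) + 348493)/(Y(204)*(-2) + 107239) = (1/(477022 + 329349) + 348493)/(((½)*(2 + 204)/204)*(-2) + 107239) = (1/806371 + 348493)/(((½)*(1/204)*206)*(-2) + 107239) = (1/806371 + 348493)/((103/204)*(-2) + 107239) = 281014648904/(806371*(-103/102 + 107239)) = 281014648904/(806371*(10938275/102)) = (281014648904/806371)*(102/10938275) = 28663494188208/8820307750025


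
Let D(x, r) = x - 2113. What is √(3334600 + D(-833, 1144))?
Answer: √3331654 ≈ 1825.3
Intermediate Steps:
D(x, r) = -2113 + x
√(3334600 + D(-833, 1144)) = √(3334600 + (-2113 - 833)) = √(3334600 - 2946) = √3331654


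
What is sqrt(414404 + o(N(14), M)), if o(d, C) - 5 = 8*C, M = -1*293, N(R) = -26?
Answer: 3*sqrt(45785) ≈ 641.92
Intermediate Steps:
M = -293
o(d, C) = 5 + 8*C
sqrt(414404 + o(N(14), M)) = sqrt(414404 + (5 + 8*(-293))) = sqrt(414404 + (5 - 2344)) = sqrt(414404 - 2339) = sqrt(412065) = 3*sqrt(45785)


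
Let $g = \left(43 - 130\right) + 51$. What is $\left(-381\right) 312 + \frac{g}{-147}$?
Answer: $- \frac{5824716}{49} \approx -1.1887 \cdot 10^{5}$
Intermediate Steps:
$g = -36$ ($g = -87 + 51 = -36$)
$\left(-381\right) 312 + \frac{g}{-147} = \left(-381\right) 312 - \frac{36}{-147} = -118872 - - \frac{12}{49} = -118872 + \frac{12}{49} = - \frac{5824716}{49}$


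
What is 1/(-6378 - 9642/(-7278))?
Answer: -1213/7734907 ≈ -0.00015682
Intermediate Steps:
1/(-6378 - 9642/(-7278)) = 1/(-6378 - 9642*(-1/7278)) = 1/(-6378 + 1607/1213) = 1/(-7734907/1213) = -1213/7734907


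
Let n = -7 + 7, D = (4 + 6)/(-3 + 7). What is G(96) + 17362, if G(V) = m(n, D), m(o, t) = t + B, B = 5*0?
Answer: 34729/2 ≈ 17365.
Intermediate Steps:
B = 0
D = 5/2 (D = 10/4 = 10*(¼) = 5/2 ≈ 2.5000)
n = 0
m(o, t) = t (m(o, t) = t + 0 = t)
G(V) = 5/2
G(96) + 17362 = 5/2 + 17362 = 34729/2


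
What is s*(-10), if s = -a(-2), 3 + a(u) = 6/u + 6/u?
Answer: -90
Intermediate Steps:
a(u) = -3 + 12/u (a(u) = -3 + (6/u + 6/u) = -3 + 12/u)
s = 9 (s = -(-3 + 12/(-2)) = -(-3 + 12*(-1/2)) = -(-3 - 6) = -1*(-9) = 9)
s*(-10) = 9*(-10) = -90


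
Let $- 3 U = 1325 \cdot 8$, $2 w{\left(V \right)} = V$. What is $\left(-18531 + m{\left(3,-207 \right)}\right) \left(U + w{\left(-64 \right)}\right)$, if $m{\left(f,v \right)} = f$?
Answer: $66058496$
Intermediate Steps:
$w{\left(V \right)} = \frac{V}{2}$
$U = - \frac{10600}{3}$ ($U = - \frac{1325 \cdot 8}{3} = \left(- \frac{1}{3}\right) 10600 = - \frac{10600}{3} \approx -3533.3$)
$\left(-18531 + m{\left(3,-207 \right)}\right) \left(U + w{\left(-64 \right)}\right) = \left(-18531 + 3\right) \left(- \frac{10600}{3} + \frac{1}{2} \left(-64\right)\right) = - 18528 \left(- \frac{10600}{3} - 32\right) = \left(-18528\right) \left(- \frac{10696}{3}\right) = 66058496$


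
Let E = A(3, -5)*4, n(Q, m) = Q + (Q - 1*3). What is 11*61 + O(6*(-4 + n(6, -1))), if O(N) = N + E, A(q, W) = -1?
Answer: 697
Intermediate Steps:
n(Q, m) = -3 + 2*Q (n(Q, m) = Q + (Q - 3) = Q + (-3 + Q) = -3 + 2*Q)
E = -4 (E = -1*4 = -4)
O(N) = -4 + N (O(N) = N - 4 = -4 + N)
11*61 + O(6*(-4 + n(6, -1))) = 11*61 + (-4 + 6*(-4 + (-3 + 2*6))) = 671 + (-4 + 6*(-4 + (-3 + 12))) = 671 + (-4 + 6*(-4 + 9)) = 671 + (-4 + 6*5) = 671 + (-4 + 30) = 671 + 26 = 697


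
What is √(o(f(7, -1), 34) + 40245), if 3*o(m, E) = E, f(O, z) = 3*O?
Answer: √362307/3 ≈ 200.64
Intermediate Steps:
o(m, E) = E/3
√(o(f(7, -1), 34) + 40245) = √((⅓)*34 + 40245) = √(34/3 + 40245) = √(120769/3) = √362307/3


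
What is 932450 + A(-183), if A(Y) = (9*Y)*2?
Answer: 929156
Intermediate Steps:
A(Y) = 18*Y
932450 + A(-183) = 932450 + 18*(-183) = 932450 - 3294 = 929156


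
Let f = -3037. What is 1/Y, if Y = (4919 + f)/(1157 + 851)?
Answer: 1004/941 ≈ 1.0669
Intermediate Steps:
Y = 941/1004 (Y = (4919 - 3037)/(1157 + 851) = 1882/2008 = 1882*(1/2008) = 941/1004 ≈ 0.93725)
1/Y = 1/(941/1004) = 1004/941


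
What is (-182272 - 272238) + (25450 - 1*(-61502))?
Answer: -367558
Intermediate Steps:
(-182272 - 272238) + (25450 - 1*(-61502)) = -454510 + (25450 + 61502) = -454510 + 86952 = -367558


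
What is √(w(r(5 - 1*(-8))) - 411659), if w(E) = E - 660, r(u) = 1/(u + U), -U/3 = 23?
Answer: I*√323258110/28 ≈ 642.12*I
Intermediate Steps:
U = -69 (U = -3*23 = -69)
r(u) = 1/(-69 + u) (r(u) = 1/(u - 69) = 1/(-69 + u))
w(E) = -660 + E
√(w(r(5 - 1*(-8))) - 411659) = √((-660 + 1/(-69 + (5 - 1*(-8)))) - 411659) = √((-660 + 1/(-69 + (5 + 8))) - 411659) = √((-660 + 1/(-69 + 13)) - 411659) = √((-660 + 1/(-56)) - 411659) = √((-660 - 1/56) - 411659) = √(-36961/56 - 411659) = √(-23089865/56) = I*√323258110/28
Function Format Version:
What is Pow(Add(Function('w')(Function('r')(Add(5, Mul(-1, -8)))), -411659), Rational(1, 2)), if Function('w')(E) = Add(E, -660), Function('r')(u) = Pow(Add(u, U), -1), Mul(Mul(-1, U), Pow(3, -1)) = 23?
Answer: Mul(Rational(1, 28), I, Pow(323258110, Rational(1, 2))) ≈ Mul(642.12, I)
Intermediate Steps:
U = -69 (U = Mul(-3, 23) = -69)
Function('r')(u) = Pow(Add(-69, u), -1) (Function('r')(u) = Pow(Add(u, -69), -1) = Pow(Add(-69, u), -1))
Function('w')(E) = Add(-660, E)
Pow(Add(Function('w')(Function('r')(Add(5, Mul(-1, -8)))), -411659), Rational(1, 2)) = Pow(Add(Add(-660, Pow(Add(-69, Add(5, Mul(-1, -8))), -1)), -411659), Rational(1, 2)) = Pow(Add(Add(-660, Pow(Add(-69, Add(5, 8)), -1)), -411659), Rational(1, 2)) = Pow(Add(Add(-660, Pow(Add(-69, 13), -1)), -411659), Rational(1, 2)) = Pow(Add(Add(-660, Pow(-56, -1)), -411659), Rational(1, 2)) = Pow(Add(Add(-660, Rational(-1, 56)), -411659), Rational(1, 2)) = Pow(Add(Rational(-36961, 56), -411659), Rational(1, 2)) = Pow(Rational(-23089865, 56), Rational(1, 2)) = Mul(Rational(1, 28), I, Pow(323258110, Rational(1, 2)))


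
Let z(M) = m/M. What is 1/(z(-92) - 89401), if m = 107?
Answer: -92/8224999 ≈ -1.1185e-5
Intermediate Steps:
z(M) = 107/M
1/(z(-92) - 89401) = 1/(107/(-92) - 89401) = 1/(107*(-1/92) - 89401) = 1/(-107/92 - 89401) = 1/(-8224999/92) = -92/8224999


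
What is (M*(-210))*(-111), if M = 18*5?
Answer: 2097900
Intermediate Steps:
M = 90
(M*(-210))*(-111) = (90*(-210))*(-111) = -18900*(-111) = 2097900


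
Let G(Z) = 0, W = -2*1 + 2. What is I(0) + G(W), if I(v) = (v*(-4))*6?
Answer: 0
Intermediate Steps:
I(v) = -24*v (I(v) = -4*v*6 = -24*v)
W = 0 (W = -2 + 2 = 0)
I(0) + G(W) = -24*0 + 0 = 0 + 0 = 0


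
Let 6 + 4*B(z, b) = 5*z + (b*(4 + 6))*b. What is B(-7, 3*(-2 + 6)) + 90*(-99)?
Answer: -34241/4 ≈ -8560.3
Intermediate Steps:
B(z, b) = -3/2 + 5*b**2/2 + 5*z/4 (B(z, b) = -3/2 + (5*z + (b*(4 + 6))*b)/4 = -3/2 + (5*z + (b*10)*b)/4 = -3/2 + (5*z + (10*b)*b)/4 = -3/2 + (5*z + 10*b**2)/4 = -3/2 + (5*b**2/2 + 5*z/4) = -3/2 + 5*b**2/2 + 5*z/4)
B(-7, 3*(-2 + 6)) + 90*(-99) = (-3/2 + 5*(3*(-2 + 6))**2/2 + (5/4)*(-7)) + 90*(-99) = (-3/2 + 5*(3*4)**2/2 - 35/4) - 8910 = (-3/2 + (5/2)*12**2 - 35/4) - 8910 = (-3/2 + (5/2)*144 - 35/4) - 8910 = (-3/2 + 360 - 35/4) - 8910 = 1399/4 - 8910 = -34241/4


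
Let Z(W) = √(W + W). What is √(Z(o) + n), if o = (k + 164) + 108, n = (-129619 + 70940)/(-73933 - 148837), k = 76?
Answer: √(13071920830 + 99252945800*√174)/222770 ≈ 5.1619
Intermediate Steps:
n = 58679/222770 (n = -58679/(-222770) = -58679*(-1/222770) = 58679/222770 ≈ 0.26341)
o = 348 (o = (76 + 164) + 108 = 240 + 108 = 348)
Z(W) = √2*√W (Z(W) = √(2*W) = √2*√W)
√(Z(o) + n) = √(√2*√348 + 58679/222770) = √(√2*(2*√87) + 58679/222770) = √(2*√174 + 58679/222770) = √(58679/222770 + 2*√174)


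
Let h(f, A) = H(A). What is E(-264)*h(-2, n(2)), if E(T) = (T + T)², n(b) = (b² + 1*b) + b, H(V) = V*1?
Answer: 2230272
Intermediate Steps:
H(V) = V
n(b) = b² + 2*b (n(b) = (b² + b) + b = (b + b²) + b = b² + 2*b)
h(f, A) = A
E(T) = 4*T² (E(T) = (2*T)² = 4*T²)
E(-264)*h(-2, n(2)) = (4*(-264)²)*(2*(2 + 2)) = (4*69696)*(2*4) = 278784*8 = 2230272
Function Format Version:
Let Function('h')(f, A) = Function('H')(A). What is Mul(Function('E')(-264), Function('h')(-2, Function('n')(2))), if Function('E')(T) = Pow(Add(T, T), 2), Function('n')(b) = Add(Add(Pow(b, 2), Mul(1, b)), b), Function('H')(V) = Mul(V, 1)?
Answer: 2230272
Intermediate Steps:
Function('H')(V) = V
Function('n')(b) = Add(Pow(b, 2), Mul(2, b)) (Function('n')(b) = Add(Add(Pow(b, 2), b), b) = Add(Add(b, Pow(b, 2)), b) = Add(Pow(b, 2), Mul(2, b)))
Function('h')(f, A) = A
Function('E')(T) = Mul(4, Pow(T, 2)) (Function('E')(T) = Pow(Mul(2, T), 2) = Mul(4, Pow(T, 2)))
Mul(Function('E')(-264), Function('h')(-2, Function('n')(2))) = Mul(Mul(4, Pow(-264, 2)), Mul(2, Add(2, 2))) = Mul(Mul(4, 69696), Mul(2, 4)) = Mul(278784, 8) = 2230272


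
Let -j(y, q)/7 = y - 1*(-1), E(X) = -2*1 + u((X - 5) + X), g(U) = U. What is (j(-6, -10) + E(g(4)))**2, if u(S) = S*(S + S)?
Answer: 2601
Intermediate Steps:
u(S) = 2*S**2 (u(S) = S*(2*S) = 2*S**2)
E(X) = -2 + 2*(-5 + 2*X)**2 (E(X) = -2*1 + 2*((X - 5) + X)**2 = -2 + 2*((-5 + X) + X)**2 = -2 + 2*(-5 + 2*X)**2)
j(y, q) = -7 - 7*y (j(y, q) = -7*(y - 1*(-1)) = -7*(y + 1) = -7*(1 + y) = -7 - 7*y)
(j(-6, -10) + E(g(4)))**2 = ((-7 - 7*(-6)) + (-2 + 2*(-5 + 2*4)**2))**2 = ((-7 + 42) + (-2 + 2*(-5 + 8)**2))**2 = (35 + (-2 + 2*3**2))**2 = (35 + (-2 + 2*9))**2 = (35 + (-2 + 18))**2 = (35 + 16)**2 = 51**2 = 2601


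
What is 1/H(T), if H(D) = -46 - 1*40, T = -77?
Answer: -1/86 ≈ -0.011628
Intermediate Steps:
H(D) = -86 (H(D) = -46 - 40 = -86)
1/H(T) = 1/(-86) = -1/86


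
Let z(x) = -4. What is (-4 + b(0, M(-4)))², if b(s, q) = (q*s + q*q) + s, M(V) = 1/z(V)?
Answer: 3969/256 ≈ 15.504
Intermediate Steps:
M(V) = -¼ (M(V) = 1/(-4) = -¼)
b(s, q) = s + q² + q*s (b(s, q) = (q*s + q²) + s = (q² + q*s) + s = s + q² + q*s)
(-4 + b(0, M(-4)))² = (-4 + (0 + (-¼)² - ¼*0))² = (-4 + (0 + 1/16 + 0))² = (-4 + 1/16)² = (-63/16)² = 3969/256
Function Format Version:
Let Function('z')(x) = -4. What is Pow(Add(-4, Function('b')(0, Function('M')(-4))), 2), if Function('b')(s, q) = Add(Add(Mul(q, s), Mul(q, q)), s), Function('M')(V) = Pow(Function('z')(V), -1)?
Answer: Rational(3969, 256) ≈ 15.504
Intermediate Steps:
Function('M')(V) = Rational(-1, 4) (Function('M')(V) = Pow(-4, -1) = Rational(-1, 4))
Function('b')(s, q) = Add(s, Pow(q, 2), Mul(q, s)) (Function('b')(s, q) = Add(Add(Mul(q, s), Pow(q, 2)), s) = Add(Add(Pow(q, 2), Mul(q, s)), s) = Add(s, Pow(q, 2), Mul(q, s)))
Pow(Add(-4, Function('b')(0, Function('M')(-4))), 2) = Pow(Add(-4, Add(0, Pow(Rational(-1, 4), 2), Mul(Rational(-1, 4), 0))), 2) = Pow(Add(-4, Add(0, Rational(1, 16), 0)), 2) = Pow(Add(-4, Rational(1, 16)), 2) = Pow(Rational(-63, 16), 2) = Rational(3969, 256)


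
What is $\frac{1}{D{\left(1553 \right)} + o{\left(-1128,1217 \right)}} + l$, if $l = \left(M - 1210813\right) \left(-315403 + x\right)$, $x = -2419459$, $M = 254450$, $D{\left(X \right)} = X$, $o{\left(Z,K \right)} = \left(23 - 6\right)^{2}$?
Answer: $\frac{4817789363160853}{1842} \approx 2.6155 \cdot 10^{12}$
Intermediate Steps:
$o{\left(Z,K \right)} = 289$ ($o{\left(Z,K \right)} = 17^{2} = 289$)
$l = 2615520826906$ ($l = \left(254450 - 1210813\right) \left(-315403 - 2419459\right) = \left(-956363\right) \left(-2734862\right) = 2615520826906$)
$\frac{1}{D{\left(1553 \right)} + o{\left(-1128,1217 \right)}} + l = \frac{1}{1553 + 289} + 2615520826906 = \frac{1}{1842} + 2615520826906 = \frac{4817789363160853}{1842}$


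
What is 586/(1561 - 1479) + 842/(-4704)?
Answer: 671875/96432 ≈ 6.9673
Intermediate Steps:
586/(1561 - 1479) + 842/(-4704) = 586/82 + 842*(-1/4704) = 586*(1/82) - 421/2352 = 293/41 - 421/2352 = 671875/96432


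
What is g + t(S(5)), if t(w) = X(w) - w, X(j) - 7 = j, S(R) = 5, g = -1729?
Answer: -1722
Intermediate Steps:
X(j) = 7 + j
t(w) = 7 (t(w) = (7 + w) - w = 7)
g + t(S(5)) = -1729 + 7 = -1722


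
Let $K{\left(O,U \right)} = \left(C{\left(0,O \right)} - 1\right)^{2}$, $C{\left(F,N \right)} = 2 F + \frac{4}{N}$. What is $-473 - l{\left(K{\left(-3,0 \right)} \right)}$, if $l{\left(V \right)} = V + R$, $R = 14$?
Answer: $- \frac{4432}{9} \approx -492.44$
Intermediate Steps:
$K{\left(O,U \right)} = \left(-1 + \frac{4}{O}\right)^{2}$ ($K{\left(O,U \right)} = \left(\left(2 \cdot 0 + \frac{4}{O}\right) - 1\right)^{2} = \left(\left(0 + \frac{4}{O}\right) - 1\right)^{2} = \left(\frac{4}{O} - 1\right)^{2} = \left(-1 + \frac{4}{O}\right)^{2}$)
$l{\left(V \right)} = 14 + V$ ($l{\left(V \right)} = V + 14 = 14 + V$)
$-473 - l{\left(K{\left(-3,0 \right)} \right)} = -473 - \left(14 + \frac{\left(-4 - 3\right)^{2}}{9}\right) = -473 - \left(14 + \frac{\left(-7\right)^{2}}{9}\right) = -473 - \left(14 + \frac{1}{9} \cdot 49\right) = -473 - \left(14 + \frac{49}{9}\right) = -473 - \frac{175}{9} = - \frac{4432}{9}$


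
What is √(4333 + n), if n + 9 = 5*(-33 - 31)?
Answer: 2*√1001 ≈ 63.277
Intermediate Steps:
n = -329 (n = -9 + 5*(-33 - 31) = -9 + 5*(-64) = -9 - 320 = -329)
√(4333 + n) = √(4333 - 329) = √4004 = 2*√1001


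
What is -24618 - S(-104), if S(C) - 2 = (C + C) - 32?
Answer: -24380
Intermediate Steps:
S(C) = -30 + 2*C (S(C) = 2 + ((C + C) - 32) = 2 + (2*C - 32) = 2 + (-32 + 2*C) = -30 + 2*C)
-24618 - S(-104) = -24618 - (-30 + 2*(-104)) = -24618 - (-30 - 208) = -24618 - 1*(-238) = -24618 + 238 = -24380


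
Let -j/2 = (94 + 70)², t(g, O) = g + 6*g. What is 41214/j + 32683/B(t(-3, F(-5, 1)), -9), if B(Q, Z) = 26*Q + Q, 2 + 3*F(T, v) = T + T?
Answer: -127246591/2178576 ≈ -58.408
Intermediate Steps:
F(T, v) = -⅔ + 2*T/3 (F(T, v) = -⅔ + (T + T)/3 = -⅔ + (2*T)/3 = -⅔ + 2*T/3)
t(g, O) = 7*g
B(Q, Z) = 27*Q
j = -53792 (j = -2*(94 + 70)² = -2*164² = -2*26896 = -53792)
41214/j + 32683/B(t(-3, F(-5, 1)), -9) = 41214/(-53792) + 32683/((27*(7*(-3)))) = 41214*(-1/53792) + 32683/((27*(-21))) = -20607/26896 + 32683/(-567) = -20607/26896 + 32683*(-1/567) = -20607/26896 - 4669/81 = -127246591/2178576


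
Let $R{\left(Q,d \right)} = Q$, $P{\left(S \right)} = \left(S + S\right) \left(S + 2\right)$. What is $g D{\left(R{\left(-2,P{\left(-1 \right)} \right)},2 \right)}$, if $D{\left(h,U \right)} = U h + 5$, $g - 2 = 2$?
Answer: $4$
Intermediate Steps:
$g = 4$ ($g = 2 + 2 = 4$)
$P{\left(S \right)} = 2 S \left(2 + S\right)$
$D{\left(h,U \right)} = 5 + U h$
$g D{\left(R{\left(-2,P{\left(-1 \right)} \right)},2 \right)} = 4 \left(5 + 2 \left(-2\right)\right) = 4 \left(5 - 4\right) = 4 \cdot 1 = 4$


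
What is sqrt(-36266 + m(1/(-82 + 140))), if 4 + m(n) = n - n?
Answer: 3*I*sqrt(4030) ≈ 190.45*I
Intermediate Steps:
m(n) = -4 (m(n) = -4 + (n - n) = -4 + 0 = -4)
sqrt(-36266 + m(1/(-82 + 140))) = sqrt(-36266 - 4) = sqrt(-36270) = 3*I*sqrt(4030)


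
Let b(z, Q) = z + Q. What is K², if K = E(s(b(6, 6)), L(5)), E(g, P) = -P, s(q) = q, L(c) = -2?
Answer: 4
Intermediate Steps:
b(z, Q) = Q + z
K = 2 (K = -1*(-2) = 2)
K² = 2² = 4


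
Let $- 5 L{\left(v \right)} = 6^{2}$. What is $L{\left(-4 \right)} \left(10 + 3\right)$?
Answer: $- \frac{468}{5} \approx -93.6$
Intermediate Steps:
$L{\left(v \right)} = - \frac{36}{5}$ ($L{\left(v \right)} = - \frac{6^{2}}{5} = \left(- \frac{1}{5}\right) 36 = - \frac{36}{5}$)
$L{\left(-4 \right)} \left(10 + 3\right) = - \frac{36 \left(10 + 3\right)}{5} = \left(- \frac{36}{5}\right) 13 = - \frac{468}{5}$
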